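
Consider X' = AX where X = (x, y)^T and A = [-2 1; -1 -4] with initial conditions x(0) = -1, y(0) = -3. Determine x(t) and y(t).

Coefficient matrix A = [[-2, 1], [-1, -4]].
Characteristic polynomial det(A - λI) = λ^2 + 6λ + 9 = 0.
Single eigenvalue λ = -3 with algebraic multiplicity 2.
Eigenvector v = (-1,1); generalized eigenvector w with (A-λI)w=v is (-1,0).
General solution: e^(-3t)[K_1·v + K_2·(t·v + w)].
Applying x(0)=-1, y(0)=-3 gives K_1=-3, K_2=4.

x(t) = -4te^(-3t) - e^(-3t), y(t) = 4te^(-3t) - 3e^(-3t)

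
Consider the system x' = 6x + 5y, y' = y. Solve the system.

Coefficient matrix A = [[6, 5], [0, 1]].
Characteristic polynomial det(A - λI) = λ^2 - 7λ + 6 = 0.
Eigenvalues λ = 6, 1.
For λ=6: (A-λI) row 1 is [0, 5], so an eigenvector is (1, 0).
For λ=1: (A-λI) row 1 is [5, 5], so an eigenvector is (1, -1).
General solution: c_1e^(6t)(1,0) + c_2e^(t)(1,-1).

x(t) = c_1e^(6t) + c_2e^(t), y(t) = -c_2e^(t)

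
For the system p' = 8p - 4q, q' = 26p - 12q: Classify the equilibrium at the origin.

A = [[8,-4],[26,-12]]; det(A-λI) = λ^2 + 4λ + 8.
λ = -2 ± 2i: negative real part.

stable spiral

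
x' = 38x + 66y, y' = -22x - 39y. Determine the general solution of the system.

Coefficient matrix A = [[38, 66], [-22, -39]].
Characteristic polynomial det(A - λI) = λ^2 + λ - 30 = 0.
Eigenvalues λ = 5, -6.
For λ=5: (A-λI) row 1 is [33, 66], so an eigenvector is (-2, 1).
For λ=-6: (A-λI) row 1 is [44, 66], so an eigenvector is (-3, 2).
General solution: c_1e^(5t)(-2,1) + c_2e^(-6t)(-3,2).

x(t) = -2c_1e^(5t) - 3c_2e^(-6t), y(t) = c_1e^(5t) + 2c_2e^(-6t)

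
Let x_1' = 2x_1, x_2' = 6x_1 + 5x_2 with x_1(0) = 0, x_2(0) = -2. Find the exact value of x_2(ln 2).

-64

A = [[2,0],[6,5]]; eigenvalues λ = 2, 5.
Eigenvectors: (-1,2) for λ=2, (0,-1) for λ=5.
From the initial condition, c_1 = 0, c_2 = 2.
x_2(ln 2) = (0)(2^2)(2) + (2)(2^5)(-1) = -64.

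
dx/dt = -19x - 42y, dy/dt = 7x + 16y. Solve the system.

x(t) = -2c_1e^(2t) - 3c_2e^(-5t), y(t) = c_1e^(2t) + c_2e^(-5t)

Coefficient matrix A = [[-19, -42], [7, 16]].
Characteristic polynomial det(A - λI) = λ^2 + 3λ - 10 = 0.
Eigenvalues λ = 2, -5.
For λ=2: (A-λI) row 1 is [-21, -42], so an eigenvector is (-2, 1).
For λ=-5: (A-λI) row 1 is [-14, -42], so an eigenvector is (-3, 1).
General solution: c_1e^(2t)(-2,1) + c_2e^(-5t)(-3,1).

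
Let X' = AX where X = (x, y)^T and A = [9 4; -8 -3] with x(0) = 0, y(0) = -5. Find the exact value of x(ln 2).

A = [[9,4],[-8,-3]]; eigenvalues λ = 5, 1.
Eigenvectors: (-1,1) for λ=5, (1,-2) for λ=1.
From the initial condition, c_1 = 5, c_2 = 5.
x(ln 2) = (5)(2^5)(-1) + (5)(2^1)(1) = -150.

-150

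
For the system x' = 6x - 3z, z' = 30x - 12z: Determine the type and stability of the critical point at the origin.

stable spiral

A = [[6,-3],[30,-12]]; det(A-λI) = λ^2 + 6λ + 18.
λ = -3 ± 3i: negative real part.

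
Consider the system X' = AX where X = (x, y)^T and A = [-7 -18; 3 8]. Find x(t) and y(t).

Coefficient matrix A = [[-7, -18], [3, 8]].
Characteristic polynomial det(A - λI) = λ^2 - λ - 2 = 0.
Eigenvalues λ = -1, 2.
For λ=-1: (A-λI) row 1 is [-6, -18], so an eigenvector is (-3, 1).
For λ=2: (A-λI) row 1 is [-9, -18], so an eigenvector is (2, -1).
General solution: K_1e^(-t)(-3,1) + K_2e^(2t)(2,-1).

x(t) = -3K_1e^(-t) + 2K_2e^(2t), y(t) = K_1e^(-t) - K_2e^(2t)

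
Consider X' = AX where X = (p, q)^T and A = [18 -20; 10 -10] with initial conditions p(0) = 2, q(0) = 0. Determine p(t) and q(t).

p(t) = 14e^(4t)sin(2t) + 2e^(4t)cos(2t), q(t) = 10e^(4t)sin(2t)

Coefficient matrix A = [[18, -20], [10, -10]].
Characteristic polynomial det(A - λI) = λ^2 - 8λ + 20 = 0.
Eigenvalues λ = 4 ± 2i (complex conjugate pair).
For λ=4+2i: an eigenvector is (3,2) - i(1,1) = (3 - i, 2 - i).
A real fundamental pair from Re and Im of e^((4+2i)t)v: X_1 = e^(4t)(cos(2t)·(3,2) + sin(2t)·(1,1)), X_2 = e^(4t)(sin(2t)·(3,2) - cos(2t)·(1,1)).
General solution: K_1X_1 + K_2X_2.
Applying p(0)=2, q(0)=0 gives K_1=2, K_2=4.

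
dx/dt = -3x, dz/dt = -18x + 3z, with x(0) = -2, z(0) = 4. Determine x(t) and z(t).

Coefficient matrix A = [[-3, 0], [-18, 3]].
Characteristic polynomial det(A - λI) = λ^2 - 9 = 0.
Eigenvalues λ = -3, 3.
For λ=-3: (A-λI) row 2 is [-18, 6], so an eigenvector is (1, 3).
For λ=3: (A-λI) row 1 is [-6, 0], so an eigenvector is (0, 1).
General solution: c_1e^(-3t)(1,3) + c_2e^(3t)(0,1).
Applying x(0)=-2, z(0)=4 gives c_1=-2, c_2=10.

x(t) = -2e^(-3t), z(t) = 10e^(3t) - 6e^(-3t)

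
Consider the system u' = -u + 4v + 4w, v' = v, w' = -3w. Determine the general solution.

Coefficient matrix A = [[-1, 4, 4], [0, 1, 0], [0, 0, -3]].
det(A - λI) = 0 gives eigenvalues λ = 1, -1, -3.
For λ=1: eigenvector (2,1,0).
For λ=-1: eigenvector (1,0,0).
For λ=-3: eigenvector (-2,0,1).
General solution: K_1e^(t)(2,1,0) + K_2e^(-t)(1,0,0) + K_3e^(-3t)(-2,0,1).

u(t) = 2K_1e^(t) + K_2e^(-t) - 2K_3e^(-3t), v(t) = K_1e^(t), w(t) = K_3e^(-3t)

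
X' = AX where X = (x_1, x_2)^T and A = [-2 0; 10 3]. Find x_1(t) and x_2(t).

Coefficient matrix A = [[-2, 0], [10, 3]].
Characteristic polynomial det(A - λI) = λ^2 - λ - 6 = 0.
Eigenvalues λ = -2, 3.
For λ=-2: (A-λI) row 2 is [10, 5], so an eigenvector is (1, -2).
For λ=3: (A-λI) row 1 is [-5, 0], so an eigenvector is (0, -1).
General solution: K_1e^(-2t)(1,-2) + K_2e^(3t)(0,-1).

x_1(t) = K_1e^(-2t), x_2(t) = -2K_1e^(-2t) - K_2e^(3t)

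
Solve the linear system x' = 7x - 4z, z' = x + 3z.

x(t) = 2c_1e^(5t) + 2c_2te^(5t) + 3c_2e^(5t), z(t) = c_1e^(5t) + c_2te^(5t) + c_2e^(5t)

Coefficient matrix A = [[7, -4], [1, 3]].
Characteristic polynomial det(A - λI) = λ^2 - 10λ + 25 = 0.
Single eigenvalue λ = 5 with algebraic multiplicity 2.
Eigenvector v = (2,1); generalized eigenvector w with (A-λI)w=v is (3,1).
General solution: e^(5t)[c_1·v + c_2·(t·v + w)].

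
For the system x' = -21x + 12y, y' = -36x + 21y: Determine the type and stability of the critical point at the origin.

A = [[-21,12],[-36,21]]; det(A-λI) = λ^2 - 9.
λ = 3, -3: opposite signs.

saddle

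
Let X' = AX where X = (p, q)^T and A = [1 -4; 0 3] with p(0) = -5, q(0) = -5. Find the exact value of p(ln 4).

580

A = [[1,-4],[0,3]]; eigenvalues λ = 1, 3.
Eigenvectors: (1,0) for λ=1, (2,-1) for λ=3.
From the initial condition, c_1 = -15, c_2 = 5.
p(ln 4) = (-15)(4^1)(1) + (5)(4^3)(2) = 580.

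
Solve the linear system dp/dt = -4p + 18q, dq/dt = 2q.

p(t) = -3c_1e^(2t) - c_2e^(-4t), q(t) = -c_1e^(2t)

Coefficient matrix A = [[-4, 18], [0, 2]].
Characteristic polynomial det(A - λI) = λ^2 + 2λ - 8 = 0.
Eigenvalues λ = 2, -4.
For λ=2: (A-λI) row 1 is [-6, 18], so an eigenvector is (-3, -1).
For λ=-4: (A-λI) row 1 is [0, 18], so an eigenvector is (-1, 0).
General solution: c_1e^(2t)(-3,-1) + c_2e^(-4t)(-1,0).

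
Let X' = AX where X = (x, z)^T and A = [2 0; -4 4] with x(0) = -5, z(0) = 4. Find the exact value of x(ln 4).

A = [[2,0],[-4,4]]; eigenvalues λ = 4, 2.
Eigenvectors: (0,1) for λ=4, (-1,-2) for λ=2.
From the initial condition, c_1 = 14, c_2 = 5.
x(ln 4) = (14)(4^4)(0) + (5)(4^2)(-1) = -80.

-80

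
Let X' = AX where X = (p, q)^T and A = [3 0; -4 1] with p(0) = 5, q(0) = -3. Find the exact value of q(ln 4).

-612

A = [[3,0],[-4,1]]; eigenvalues λ = 1, 3.
Eigenvectors: (0,1) for λ=1, (-1,2) for λ=3.
From the initial condition, c_1 = 7, c_2 = -5.
q(ln 4) = (7)(4^1)(1) + (-5)(4^3)(2) = -612.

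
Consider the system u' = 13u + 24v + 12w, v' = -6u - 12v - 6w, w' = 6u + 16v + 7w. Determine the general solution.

u(t) = 6C_1e^(3t) + 8C_2e^(4t) - C_3e^(t), v(t) = -2C_1e^(3t) - 3C_2e^(4t), w(t) = -C_1e^(3t) + C_3e^(t)

Coefficient matrix A = [[13, 24, 12], [-6, -12, -6], [6, 16, 7]].
det(A - λI) = 0 gives eigenvalues λ = 3, 4, 1.
For λ=3: eigenvector (6,-2,-1).
For λ=4: eigenvector (8,-3,0).
For λ=1: eigenvector (-1,0,1).
General solution: C_1e^(3t)(6,-2,-1) + C_2e^(4t)(8,-3,0) + C_3e^(t)(-1,0,1).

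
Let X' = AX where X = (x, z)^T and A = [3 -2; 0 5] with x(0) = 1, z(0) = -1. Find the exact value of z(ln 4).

-1024

A = [[3,-2],[0,5]]; eigenvalues λ = 5, 3.
Eigenvectors: (-1,1) for λ=5, (1,0) for λ=3.
From the initial condition, c_1 = -1, c_2 = 0.
z(ln 4) = (-1)(4^5)(1) + (0)(4^3)(0) = -1024.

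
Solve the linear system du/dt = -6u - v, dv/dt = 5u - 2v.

Coefficient matrix A = [[-6, -1], [5, -2]].
Characteristic polynomial det(A - λI) = λ^2 + 8λ + 17 = 0.
Eigenvalues λ = -4 ± i (complex conjugate pair).
For λ=-4+i: an eigenvector is (0,-1) - i(1,-2) = (0 - i, -1 + 2i).
A real fundamental pair from Re and Im of e^((-4+i)t)v: X_1 = e^(-4t)(cos(t)·(0,-1) + sin(t)·(1,-2)), X_2 = e^(-4t)(sin(t)·(0,-1) - cos(t)·(1,-2)).
General solution: C_1X_1 + C_2X_2.

u(t) = C_1e^(-4t)sin(t) - C_2e^(-4t)cos(t), v(t) = -2C_1e^(-4t)sin(t) - C_1e^(-4t)cos(t) - C_2e^(-4t)sin(t) + 2C_2e^(-4t)cos(t)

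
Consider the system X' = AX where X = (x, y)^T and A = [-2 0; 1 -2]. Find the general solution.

x(t) = c_2e^(-2t), y(t) = c_1e^(-2t) + c_2te^(-2t) + 3c_2e^(-2t)

Coefficient matrix A = [[-2, 0], [1, -2]].
Characteristic polynomial det(A - λI) = λ^2 + 4λ + 4 = 0.
Single eigenvalue λ = -2 with algebraic multiplicity 2.
Eigenvector v = (0,1); generalized eigenvector w with (A-λI)w=v is (1,3).
General solution: e^(-2t)[c_1·v + c_2·(t·v + w)].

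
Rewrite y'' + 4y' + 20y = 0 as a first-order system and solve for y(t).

Let x_1 = y, x_2 = y'. Then x_1' = x_2 and x_2' = -20x_1 - 4x_2.
A = [[0,1],[-20,-4]]; det(A-λI) = λ^2 + 4λ + 20.
Eigenvalues λ = -2 ± 4i.

y(t) = K_1e^(-2t)cos(4t) + K_2e^(-2t)sin(4t)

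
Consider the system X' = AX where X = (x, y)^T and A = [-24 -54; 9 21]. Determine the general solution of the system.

x(t) = -2C_1e^(3t) - 3C_2e^(-6t), y(t) = C_1e^(3t) + C_2e^(-6t)

Coefficient matrix A = [[-24, -54], [9, 21]].
Characteristic polynomial det(A - λI) = λ^2 + 3λ - 18 = 0.
Eigenvalues λ = 3, -6.
For λ=3: (A-λI) row 1 is [-27, -54], so an eigenvector is (-2, 1).
For λ=-6: (A-λI) row 1 is [-18, -54], so an eigenvector is (-3, 1).
General solution: C_1e^(3t)(-2,1) + C_2e^(-6t)(-3,1).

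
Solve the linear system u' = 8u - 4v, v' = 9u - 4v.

u(t) = -2K_1e^(2t) - 2K_2te^(2t) + K_2e^(2t), v(t) = -3K_1e^(2t) - 3K_2te^(2t) + 2K_2e^(2t)

Coefficient matrix A = [[8, -4], [9, -4]].
Characteristic polynomial det(A - λI) = λ^2 - 4λ + 4 = 0.
Single eigenvalue λ = 2 with algebraic multiplicity 2.
Eigenvector v = (-2,-3); generalized eigenvector w with (A-λI)w=v is (1,2).
General solution: e^(2t)[K_1·v + K_2·(t·v + w)].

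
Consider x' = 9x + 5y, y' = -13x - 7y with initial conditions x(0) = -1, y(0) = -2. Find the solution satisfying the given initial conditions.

x(t) = -18e^(t)sin(t) - e^(t)cos(t), y(t) = 29e^(t)sin(t) - 2e^(t)cos(t)

Coefficient matrix A = [[9, 5], [-13, -7]].
Characteristic polynomial det(A - λI) = λ^2 - 2λ + 2 = 0.
Eigenvalues λ = 1 ± i (complex conjugate pair).
For λ=1+i: an eigenvector is (2,-3) - i(1,-2) = (2 - i, -3 + 2i).
A real fundamental pair from Re and Im of e^((1+i)t)v: X_1 = e^(t)(cos(t)·(2,-3) + sin(t)·(1,-2)), X_2 = e^(t)(sin(t)·(2,-3) - cos(t)·(1,-2)).
General solution: C_1X_1 + C_2X_2.
Applying x(0)=-1, y(0)=-2 gives C_1=-4, C_2=-7.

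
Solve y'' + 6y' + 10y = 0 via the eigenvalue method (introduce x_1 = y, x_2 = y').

Let x_1 = y, x_2 = y'. Then x_1' = x_2 and x_2' = -10x_1 - 6x_2.
A = [[0,1],[-10,-6]]; det(A-λI) = λ^2 + 6λ + 10.
Eigenvalues λ = -3 ± i.

y(t) = C_1e^(-3t)cos(t) + C_2e^(-3t)sin(t)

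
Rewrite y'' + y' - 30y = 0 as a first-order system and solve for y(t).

y(t) = K_1e^(5t) + K_2e^(-6t)

Let x_1 = y, x_2 = y'. Then x_1' = x_2 and x_2' = 30x_1 - x_2.
A = [[0,1],[30,-1]]; det(A-λI) = λ^2 + λ - 30.
Eigenvalues λ = 5, -6 with eigenvectors (1,5), (1,-6).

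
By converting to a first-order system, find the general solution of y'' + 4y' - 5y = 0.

y(t) = K_1e^(t) + K_2e^(-5t)

Let x_1 = y, x_2 = y'. Then x_1' = x_2 and x_2' = 5x_1 - 4x_2.
A = [[0,1],[5,-4]]; det(A-λI) = λ^2 + 4λ - 5.
Eigenvalues λ = 1, -5 with eigenvectors (1,1), (1,-5).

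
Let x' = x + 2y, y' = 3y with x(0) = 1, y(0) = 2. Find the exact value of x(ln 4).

124

A = [[1,2],[0,3]]; eigenvalues λ = 3, 1.
Eigenvectors: (1,1) for λ=3, (-1,0) for λ=1.
From the initial condition, c_1 = 2, c_2 = 1.
x(ln 4) = (2)(4^3)(1) + (1)(4^1)(-1) = 124.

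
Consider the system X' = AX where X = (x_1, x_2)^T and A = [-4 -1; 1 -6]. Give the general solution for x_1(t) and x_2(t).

Coefficient matrix A = [[-4, -1], [1, -6]].
Characteristic polynomial det(A - λI) = λ^2 + 10λ + 25 = 0.
Single eigenvalue λ = -5 with algebraic multiplicity 2.
Eigenvector v = (-1,-1); generalized eigenvector w with (A-λI)w=v is (1,2).
General solution: e^(-5t)[C_1·v + C_2·(t·v + w)].

x_1(t) = -C_1e^(-5t) - C_2te^(-5t) + C_2e^(-5t), x_2(t) = -C_1e^(-5t) - C_2te^(-5t) + 2C_2e^(-5t)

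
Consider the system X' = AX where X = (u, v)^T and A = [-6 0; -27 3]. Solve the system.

u(t) = -c_2e^(-6t), v(t) = -c_1e^(3t) - 3c_2e^(-6t)

Coefficient matrix A = [[-6, 0], [-27, 3]].
Characteristic polynomial det(A - λI) = λ^2 + 3λ - 18 = 0.
Eigenvalues λ = 3, -6.
For λ=3: (A-λI) row 1 is [-9, 0], so an eigenvector is (0, -1).
For λ=-6: (A-λI) row 2 is [-27, 9], so an eigenvector is (-1, -3).
General solution: c_1e^(3t)(0,-1) + c_2e^(-6t)(-1,-3).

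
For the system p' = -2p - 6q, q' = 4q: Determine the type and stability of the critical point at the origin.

A = [[-2,-6],[0,4]]; det(A-λI) = λ^2 - 2λ - 8.
λ = 4, -2: opposite signs.

saddle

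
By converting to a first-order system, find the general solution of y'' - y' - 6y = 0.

y(t) = c_1e^(-2t) + c_2e^(3t)

Let x_1 = y, x_2 = y'. Then x_1' = x_2 and x_2' = 6x_1 + x_2.
A = [[0,1],[6,1]]; det(A-λI) = λ^2 - λ - 6.
Eigenvalues λ = -2, 3 with eigenvectors (1,-2), (1,3).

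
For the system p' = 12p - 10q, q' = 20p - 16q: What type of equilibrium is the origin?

A = [[12,-10],[20,-16]]; det(A-λI) = λ^2 + 4λ + 8.
λ = -2 ± 2i: negative real part.

stable spiral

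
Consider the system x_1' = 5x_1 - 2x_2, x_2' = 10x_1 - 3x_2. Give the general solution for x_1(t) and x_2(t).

x_1(t) = K_1e^(t)sin(2t) - K_2e^(t)cos(2t), x_2(t) = 2K_1e^(t)sin(2t) - K_1e^(t)cos(2t) - K_2e^(t)sin(2t) - 2K_2e^(t)cos(2t)

Coefficient matrix A = [[5, -2], [10, -3]].
Characteristic polynomial det(A - λI) = λ^2 - 2λ + 5 = 0.
Eigenvalues λ = 1 ± 2i (complex conjugate pair).
For λ=1+2i: an eigenvector is (0,-1) - i(1,2) = (0 - i, -1 - 2i).
A real fundamental pair from Re and Im of e^((1+2i)t)v: X_1 = e^(t)(cos(2t)·(0,-1) + sin(2t)·(1,2)), X_2 = e^(t)(sin(2t)·(0,-1) - cos(2t)·(1,2)).
General solution: K_1X_1 + K_2X_2.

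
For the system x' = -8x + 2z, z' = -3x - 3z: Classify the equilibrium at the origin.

stable node

A = [[-8,2],[-3,-3]]; det(A-λI) = λ^2 + 11λ + 30.
λ = -6, -5: both negative.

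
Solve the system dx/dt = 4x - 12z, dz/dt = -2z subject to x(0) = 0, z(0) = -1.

x(t) = 2e^(4t) - 2e^(-2t), z(t) = -e^(-2t)

Coefficient matrix A = [[4, -12], [0, -2]].
Characteristic polynomial det(A - λI) = λ^2 - 2λ - 8 = 0.
Eigenvalues λ = -2, 4.
For λ=-2: (A-λI) row 1 is [6, -12], so an eigenvector is (-2, -1).
For λ=4: (A-λI) row 1 is [0, -12], so an eigenvector is (1, 0).
General solution: K_1e^(-2t)(-2,-1) + K_2e^(4t)(1,0).
Applying x(0)=0, z(0)=-1 gives K_1=1, K_2=2.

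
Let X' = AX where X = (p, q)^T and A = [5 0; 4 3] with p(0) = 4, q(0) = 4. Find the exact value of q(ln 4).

A = [[5,0],[4,3]]; eigenvalues λ = 3, 5.
Eigenvectors: (0,-1) for λ=3, (1,2) for λ=5.
From the initial condition, c_1 = 4, c_2 = 4.
q(ln 4) = (4)(4^3)(-1) + (4)(4^5)(2) = 7936.

7936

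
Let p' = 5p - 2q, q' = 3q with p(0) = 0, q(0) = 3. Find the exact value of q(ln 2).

A = [[5,-2],[0,3]]; eigenvalues λ = 5, 3.
Eigenvectors: (-1,0) for λ=5, (1,1) for λ=3.
From the initial condition, c_1 = 3, c_2 = 3.
q(ln 2) = (3)(2^5)(0) + (3)(2^3)(1) = 24.

24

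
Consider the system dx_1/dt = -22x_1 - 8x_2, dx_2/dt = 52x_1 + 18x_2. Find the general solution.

x_1(t) = -C_1e^(-2t)sin(4t) - C_1e^(-2t)cos(4t) - C_2e^(-2t)sin(4t) + C_2e^(-2t)cos(4t), x_2(t) = 2C_1e^(-2t)sin(4t) + 3C_1e^(-2t)cos(4t) + 3C_2e^(-2t)sin(4t) - 2C_2e^(-2t)cos(4t)

Coefficient matrix A = [[-22, -8], [52, 18]].
Characteristic polynomial det(A - λI) = λ^2 + 4λ + 20 = 0.
Eigenvalues λ = -2 ± 4i (complex conjugate pair).
For λ=-2+4i: an eigenvector is (-1,3) - i(-1,2) = (-1 + i, 3 - 2i).
A real fundamental pair from Re and Im of e^((-2+4i)t)v: X_1 = e^(-2t)(cos(4t)·(-1,3) + sin(4t)·(-1,2)), X_2 = e^(-2t)(sin(4t)·(-1,3) - cos(4t)·(-1,2)).
General solution: C_1X_1 + C_2X_2.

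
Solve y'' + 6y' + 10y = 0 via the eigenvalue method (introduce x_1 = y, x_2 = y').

y(t) = K_1e^(-3t)cos(t) + K_2e^(-3t)sin(t)

Let x_1 = y, x_2 = y'. Then x_1' = x_2 and x_2' = -10x_1 - 6x_2.
A = [[0,1],[-10,-6]]; det(A-λI) = λ^2 + 6λ + 10.
Eigenvalues λ = -3 ± i.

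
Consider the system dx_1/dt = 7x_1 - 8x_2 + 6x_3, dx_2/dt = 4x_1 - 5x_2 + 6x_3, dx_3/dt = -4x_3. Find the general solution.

x_1(t) = -c_1e^(-t) + 2c_2e^(3t) - 2c_3e^(-4t), x_2(t) = -c_1e^(-t) + c_2e^(3t) - 2c_3e^(-4t), x_3(t) = c_3e^(-4t)

Coefficient matrix A = [[7, -8, 6], [4, -5, 6], [0, 0, -4]].
det(A - λI) = 0 gives eigenvalues λ = -1, 3, -4.
For λ=-1: eigenvector (-1,-1,0).
For λ=3: eigenvector (2,1,0).
For λ=-4: eigenvector (-2,-2,1).
General solution: c_1e^(-t)(-1,-1,0) + c_2e^(3t)(2,1,0) + c_3e^(-4t)(-2,-2,1).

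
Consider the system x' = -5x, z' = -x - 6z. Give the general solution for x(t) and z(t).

Coefficient matrix A = [[-5, 0], [-1, -6]].
Characteristic polynomial det(A - λI) = λ^2 + 11λ + 30 = 0.
Eigenvalues λ = -5, -6.
For λ=-5: (A-λI) row 2 is [-1, -1], so an eigenvector is (-1, 1).
For λ=-6: (A-λI) row 1 is [1, 0], so an eigenvector is (0, 1).
General solution: c_1e^(-5t)(-1,1) + c_2e^(-6t)(0,1).

x(t) = -c_1e^(-5t), z(t) = c_1e^(-5t) + c_2e^(-6t)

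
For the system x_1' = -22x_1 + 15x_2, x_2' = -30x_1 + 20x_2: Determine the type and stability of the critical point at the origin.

A = [[-22,15],[-30,20]]; det(A-λI) = λ^2 + 2λ + 10.
λ = -1 ± 3i: negative real part.

stable spiral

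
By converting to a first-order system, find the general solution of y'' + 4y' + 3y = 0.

Let x_1 = y, x_2 = y'. Then x_1' = x_2 and x_2' = -3x_1 - 4x_2.
A = [[0,1],[-3,-4]]; det(A-λI) = λ^2 + 4λ + 3.
Eigenvalues λ = -1, -3 with eigenvectors (1,-1), (1,-3).

y(t) = C_1e^(-t) + C_2e^(-3t)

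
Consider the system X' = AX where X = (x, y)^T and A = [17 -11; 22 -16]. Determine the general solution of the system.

x(t) = c_1e^(6t) + c_2e^(-5t), y(t) = c_1e^(6t) + 2c_2e^(-5t)

Coefficient matrix A = [[17, -11], [22, -16]].
Characteristic polynomial det(A - λI) = λ^2 - λ - 30 = 0.
Eigenvalues λ = 6, -5.
For λ=6: (A-λI) row 1 is [11, -11], so an eigenvector is (1, 1).
For λ=-5: (A-λI) row 1 is [22, -11], so an eigenvector is (1, 2).
General solution: c_1e^(6t)(1,1) + c_2e^(-5t)(1,2).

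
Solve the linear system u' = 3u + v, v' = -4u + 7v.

u(t) = C_1e^(5t) + C_2te^(5t) - 2C_2e^(5t), v(t) = 2C_1e^(5t) + 2C_2te^(5t) - 3C_2e^(5t)

Coefficient matrix A = [[3, 1], [-4, 7]].
Characteristic polynomial det(A - λI) = λ^2 - 10λ + 25 = 0.
Single eigenvalue λ = 5 with algebraic multiplicity 2.
Eigenvector v = (1,2); generalized eigenvector w with (A-λI)w=v is (-2,-3).
General solution: e^(5t)[C_1·v + C_2·(t·v + w)].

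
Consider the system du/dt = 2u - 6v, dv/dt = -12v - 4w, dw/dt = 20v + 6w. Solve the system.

Coefficient matrix A = [[2, -6, 0], [0, -12, -4], [0, 20, 6]].
det(A - λI) = 0 gives eigenvalues λ = -4, 2, -2.
For λ=-4: eigenvector (1,1,-2).
For λ=2: eigenvector (1,0,0).
For λ=-2: eigenvector (-3,-2,5).
General solution: c_1e^(-4t)(1,1,-2) + c_2e^(2t)(1,0,0) + c_3e^(-2t)(-3,-2,5).

u(t) = c_1e^(-4t) + c_2e^(2t) - 3c_3e^(-2t), v(t) = c_1e^(-4t) - 2c_3e^(-2t), w(t) = -2c_1e^(-4t) + 5c_3e^(-2t)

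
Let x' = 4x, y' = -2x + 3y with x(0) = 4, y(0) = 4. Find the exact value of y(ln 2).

A = [[4,0],[-2,3]]; eigenvalues λ = 3, 4.
Eigenvectors: (0,-1) for λ=3, (-1,2) for λ=4.
From the initial condition, c_1 = -12, c_2 = -4.
y(ln 2) = (-12)(2^3)(-1) + (-4)(2^4)(2) = -32.

-32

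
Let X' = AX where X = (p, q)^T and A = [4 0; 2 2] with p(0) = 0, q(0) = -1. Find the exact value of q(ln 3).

A = [[4,0],[2,2]]; eigenvalues λ = 4, 2.
Eigenvectors: (-1,-1) for λ=4, (0,1) for λ=2.
From the initial condition, c_1 = 0, c_2 = -1.
q(ln 3) = (0)(3^4)(-1) + (-1)(3^2)(1) = -9.

-9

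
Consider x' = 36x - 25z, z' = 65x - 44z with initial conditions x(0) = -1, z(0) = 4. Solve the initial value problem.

Coefficient matrix A = [[36, -25], [65, -44]].
Characteristic polynomial det(A - λI) = λ^2 + 8λ + 41 = 0.
Eigenvalues λ = -4 ± 5i (complex conjugate pair).
For λ=-4+5i: an eigenvector is (1,2) - i(-2,-3) = (1 + 2i, 2 + 3i).
A real fundamental pair from Re and Im of e^((-4+5i)t)v: X_1 = e^(-4t)(cos(5t)·(1,2) + sin(5t)·(-2,-3)), X_2 = e^(-4t)(sin(5t)·(1,2) - cos(5t)·(-2,-3)).
General solution: C_1X_1 + C_2X_2.
Applying x(0)=-1, z(0)=4 gives C_1=11, C_2=-6.

x(t) = -28e^(-4t)sin(5t) - e^(-4t)cos(5t), z(t) = -45e^(-4t)sin(5t) + 4e^(-4t)cos(5t)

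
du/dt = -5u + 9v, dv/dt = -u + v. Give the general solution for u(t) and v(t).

u(t) = 3K_1e^(-2t) + 3K_2te^(-2t) - K_2e^(-2t), v(t) = K_1e^(-2t) + K_2te^(-2t)

Coefficient matrix A = [[-5, 9], [-1, 1]].
Characteristic polynomial det(A - λI) = λ^2 + 4λ + 4 = 0.
Single eigenvalue λ = -2 with algebraic multiplicity 2.
Eigenvector v = (3,1); generalized eigenvector w with (A-λI)w=v is (-1,0).
General solution: e^(-2t)[K_1·v + K_2·(t·v + w)].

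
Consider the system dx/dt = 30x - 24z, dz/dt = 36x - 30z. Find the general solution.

Coefficient matrix A = [[30, -24], [36, -30]].
Characteristic polynomial det(A - λI) = λ^2 - 36 = 0.
Eigenvalues λ = 6, -6.
For λ=6: (A-λI) row 1 is [24, -24], so an eigenvector is (-1, -1).
For λ=-6: (A-λI) row 1 is [36, -24], so an eigenvector is (-2, -3).
General solution: C_1e^(6t)(-1,-1) + C_2e^(-6t)(-2,-3).

x(t) = -C_1e^(6t) - 2C_2e^(-6t), z(t) = -C_1e^(6t) - 3C_2e^(-6t)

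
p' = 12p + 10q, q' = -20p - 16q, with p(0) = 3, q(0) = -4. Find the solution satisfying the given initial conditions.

Coefficient matrix A = [[12, 10], [-20, -16]].
Characteristic polynomial det(A - λI) = λ^2 + 4λ + 8 = 0.
Eigenvalues λ = -2 ± 2i (complex conjugate pair).
For λ=-2+2i: an eigenvector is (-2,3) - i(1,-1) = (-2 - i, 3 + i).
A real fundamental pair from Re and Im of e^((-2+2i)t)v: X_1 = e^(-2t)(cos(2t)·(-2,3) + sin(2t)·(1,-1)), X_2 = e^(-2t)(sin(2t)·(-2,3) - cos(2t)·(1,-1)).
General solution: c_1X_1 + c_2X_2.
Applying p(0)=3, q(0)=-4 gives c_1=-1, c_2=-1.

p(t) = e^(-2t)sin(2t) + 3e^(-2t)cos(2t), q(t) = -2e^(-2t)sin(2t) - 4e^(-2t)cos(2t)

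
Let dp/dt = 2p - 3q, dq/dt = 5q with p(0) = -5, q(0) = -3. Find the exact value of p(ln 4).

A = [[2,-3],[0,5]]; eigenvalues λ = 2, 5.
Eigenvectors: (1,0) for λ=2, (-1,1) for λ=5.
From the initial condition, c_1 = -8, c_2 = -3.
p(ln 4) = (-8)(4^2)(1) + (-3)(4^5)(-1) = 2944.

2944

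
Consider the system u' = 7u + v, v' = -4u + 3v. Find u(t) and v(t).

Coefficient matrix A = [[7, 1], [-4, 3]].
Characteristic polynomial det(A - λI) = λ^2 - 10λ + 25 = 0.
Single eigenvalue λ = 5 with algebraic multiplicity 2.
Eigenvector v = (-1,2); generalized eigenvector w with (A-λI)w=v is (-2,3).
General solution: e^(5t)[K_1·v + K_2·(t·v + w)].

u(t) = -K_1e^(5t) - K_2te^(5t) - 2K_2e^(5t), v(t) = 2K_1e^(5t) + 2K_2te^(5t) + 3K_2e^(5t)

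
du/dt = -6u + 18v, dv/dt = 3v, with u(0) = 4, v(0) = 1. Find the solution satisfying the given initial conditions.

Coefficient matrix A = [[-6, 18], [0, 3]].
Characteristic polynomial det(A - λI) = λ^2 + 3λ - 18 = 0.
Eigenvalues λ = -6, 3.
For λ=-6: (A-λI) row 1 is [0, 18], so an eigenvector is (1, 0).
For λ=3: (A-λI) row 1 is [-9, 18], so an eigenvector is (-2, -1).
General solution: c_1e^(-6t)(1,0) + c_2e^(3t)(-2,-1).
Applying u(0)=4, v(0)=1 gives c_1=2, c_2=-1.

u(t) = 2e^(3t) + 2e^(-6t), v(t) = e^(3t)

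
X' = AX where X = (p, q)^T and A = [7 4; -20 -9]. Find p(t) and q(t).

Coefficient matrix A = [[7, 4], [-20, -9]].
Characteristic polynomial det(A - λI) = λ^2 + 2λ + 17 = 0.
Eigenvalues λ = -1 ± 4i (complex conjugate pair).
For λ=-1+4i: an eigenvector is (-1,2) - i(0,1) = (-1, 2 - i).
A real fundamental pair from Re and Im of e^((-1+4i)t)v: X_1 = e^(-t)(cos(4t)·(-1,2) + sin(4t)·(0,1)), X_2 = e^(-t)(sin(4t)·(-1,2) - cos(4t)·(0,1)).
General solution: K_1X_1 + K_2X_2.

p(t) = -K_1e^(-t)cos(4t) - K_2e^(-t)sin(4t), q(t) = K_1e^(-t)sin(4t) + 2K_1e^(-t)cos(4t) + 2K_2e^(-t)sin(4t) - K_2e^(-t)cos(4t)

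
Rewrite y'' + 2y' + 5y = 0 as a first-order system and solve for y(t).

Let x_1 = y, x_2 = y'. Then x_1' = x_2 and x_2' = -5x_1 - 2x_2.
A = [[0,1],[-5,-2]]; det(A-λI) = λ^2 + 2λ + 5.
Eigenvalues λ = -1 ± 2i.

y(t) = C_1e^(-t)cos(2t) + C_2e^(-t)sin(2t)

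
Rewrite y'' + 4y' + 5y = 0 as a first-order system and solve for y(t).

y(t) = C_1e^(-2t)cos(t) + C_2e^(-2t)sin(t)

Let x_1 = y, x_2 = y'. Then x_1' = x_2 and x_2' = -5x_1 - 4x_2.
A = [[0,1],[-5,-4]]; det(A-λI) = λ^2 + 4λ + 5.
Eigenvalues λ = -2 ± i.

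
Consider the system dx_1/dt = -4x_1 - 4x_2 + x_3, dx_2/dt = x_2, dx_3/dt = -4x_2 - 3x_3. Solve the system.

Coefficient matrix A = [[-4, -4, 1], [0, 1, 0], [0, -4, -3]].
det(A - λI) = 0 gives eigenvalues λ = -3, -4, 1.
For λ=-3: eigenvector (1,0,1).
For λ=-4: eigenvector (1,0,0).
For λ=1: eigenvector (1,-1,1).
General solution: c_1e^(-3t)(1,0,1) + c_2e^(-4t)(1,0,0) + c_3e^(t)(1,-1,1).

x_1(t) = c_1e^(-3t) + c_2e^(-4t) + c_3e^(t), x_2(t) = -c_3e^(t), x_3(t) = c_1e^(-3t) + c_3e^(t)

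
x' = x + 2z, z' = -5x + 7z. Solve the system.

Coefficient matrix A = [[1, 2], [-5, 7]].
Characteristic polynomial det(A - λI) = λ^2 - 8λ + 17 = 0.
Eigenvalues λ = 4 ± i (complex conjugate pair).
For λ=4+i: an eigenvector is (-1,-1) - i(1,2) = (-1 - i, -1 - 2i).
A real fundamental pair from Re and Im of e^((4+i)t)v: X_1 = e^(4t)(cos(t)·(-1,-1) + sin(t)·(1,2)), X_2 = e^(4t)(sin(t)·(-1,-1) - cos(t)·(1,2)).
General solution: C_1X_1 + C_2X_2.

x(t) = C_1e^(4t)sin(t) - C_1e^(4t)cos(t) - C_2e^(4t)sin(t) - C_2e^(4t)cos(t), z(t) = 2C_1e^(4t)sin(t) - C_1e^(4t)cos(t) - C_2e^(4t)sin(t) - 2C_2e^(4t)cos(t)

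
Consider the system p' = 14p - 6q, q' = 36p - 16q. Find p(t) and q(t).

Coefficient matrix A = [[14, -6], [36, -16]].
Characteristic polynomial det(A - λI) = λ^2 + 2λ - 8 = 0.
Eigenvalues λ = 2, -4.
For λ=2: (A-λI) row 1 is [12, -6], so an eigenvector is (-1, -2).
For λ=-4: (A-λI) row 1 is [18, -6], so an eigenvector is (1, 3).
General solution: C_1e^(2t)(-1,-2) + C_2e^(-4t)(1,3).

p(t) = -C_1e^(2t) + C_2e^(-4t), q(t) = -2C_1e^(2t) + 3C_2e^(-4t)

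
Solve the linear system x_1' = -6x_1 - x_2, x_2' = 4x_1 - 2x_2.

x_1(t) = K_1e^(-4t) + K_2te^(-4t) - K_2e^(-4t), x_2(t) = -2K_1e^(-4t) - 2K_2te^(-4t) + K_2e^(-4t)

Coefficient matrix A = [[-6, -1], [4, -2]].
Characteristic polynomial det(A - λI) = λ^2 + 8λ + 16 = 0.
Single eigenvalue λ = -4 with algebraic multiplicity 2.
Eigenvector v = (1,-2); generalized eigenvector w with (A-λI)w=v is (-1,1).
General solution: e^(-4t)[K_1·v + K_2·(t·v + w)].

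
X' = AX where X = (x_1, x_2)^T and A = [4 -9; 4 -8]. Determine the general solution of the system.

x_1(t) = 3C_1e^(-2t) + 3C_2te^(-2t) + 2C_2e^(-2t), x_2(t) = 2C_1e^(-2t) + 2C_2te^(-2t) + C_2e^(-2t)

Coefficient matrix A = [[4, -9], [4, -8]].
Characteristic polynomial det(A - λI) = λ^2 + 4λ + 4 = 0.
Single eigenvalue λ = -2 with algebraic multiplicity 2.
Eigenvector v = (3,2); generalized eigenvector w with (A-λI)w=v is (2,1).
General solution: e^(-2t)[C_1·v + C_2·(t·v + w)].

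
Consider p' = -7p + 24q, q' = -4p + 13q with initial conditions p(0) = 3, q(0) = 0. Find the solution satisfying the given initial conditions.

p(t) = -6e^(5t) + 9e^(t), q(t) = -3e^(5t) + 3e^(t)

Coefficient matrix A = [[-7, 24], [-4, 13]].
Characteristic polynomial det(A - λI) = λ^2 - 6λ + 5 = 0.
Eigenvalues λ = 1, 5.
For λ=1: (A-λI) row 1 is [-8, 24], so an eigenvector is (3, 1).
For λ=5: (A-λI) row 1 is [-12, 24], so an eigenvector is (-2, -1).
General solution: K_1e^(t)(3,1) + K_2e^(5t)(-2,-1).
Applying p(0)=3, q(0)=0 gives K_1=3, K_2=3.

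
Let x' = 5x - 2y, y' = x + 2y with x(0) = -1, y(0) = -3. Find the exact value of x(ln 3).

189

A = [[5,-2],[1,2]]; eigenvalues λ = 3, 4.
Eigenvectors: (-1,-1) for λ=3, (-2,-1) for λ=4.
From the initial condition, c_1 = 5, c_2 = -2.
x(ln 3) = (5)(3^3)(-1) + (-2)(3^4)(-2) = 189.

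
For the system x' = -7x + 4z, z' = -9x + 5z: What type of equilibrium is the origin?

A = [[-7,4],[-9,5]]; det(A-λI) = λ^2 + 2λ + 1.
repeated λ = -1 with a single eigenvector.

stable improper node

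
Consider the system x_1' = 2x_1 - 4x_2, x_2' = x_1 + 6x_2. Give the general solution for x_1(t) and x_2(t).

x_1(t) = -2c_1e^(4t) - 2c_2te^(4t) + c_2e^(4t), x_2(t) = c_1e^(4t) + c_2te^(4t)

Coefficient matrix A = [[2, -4], [1, 6]].
Characteristic polynomial det(A - λI) = λ^2 - 8λ + 16 = 0.
Single eigenvalue λ = 4 with algebraic multiplicity 2.
Eigenvector v = (-2,1); generalized eigenvector w with (A-λI)w=v is (1,0).
General solution: e^(4t)[c_1·v + c_2·(t·v + w)].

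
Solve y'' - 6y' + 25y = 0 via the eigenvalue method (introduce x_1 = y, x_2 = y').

y(t) = c_1e^(3t)cos(4t) + c_2e^(3t)sin(4t)

Let x_1 = y, x_2 = y'. Then x_1' = x_2 and x_2' = -25x_1 + 6x_2.
A = [[0,1],[-25,6]]; det(A-λI) = λ^2 - 6λ + 25.
Eigenvalues λ = 3 ± 4i.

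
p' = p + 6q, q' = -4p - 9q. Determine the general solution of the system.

Coefficient matrix A = [[1, 6], [-4, -9]].
Characteristic polynomial det(A - λI) = λ^2 + 8λ + 15 = 0.
Eigenvalues λ = -5, -3.
For λ=-5: (A-λI) row 1 is [6, 6], so an eigenvector is (-1, 1).
For λ=-3: (A-λI) row 1 is [4, 6], so an eigenvector is (3, -2).
General solution: c_1e^(-5t)(-1,1) + c_2e^(-3t)(3,-2).

p(t) = -c_1e^(-5t) + 3c_2e^(-3t), q(t) = c_1e^(-5t) - 2c_2e^(-3t)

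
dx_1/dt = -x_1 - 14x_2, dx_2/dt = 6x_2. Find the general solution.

Coefficient matrix A = [[-1, -14], [0, 6]].
Characteristic polynomial det(A - λI) = λ^2 - 5λ - 6 = 0.
Eigenvalues λ = 6, -1.
For λ=6: (A-λI) row 1 is [-7, -14], so an eigenvector is (-2, 1).
For λ=-1: (A-λI) row 1 is [0, -14], so an eigenvector is (1, 0).
General solution: C_1e^(6t)(-2,1) + C_2e^(-t)(1,0).

x_1(t) = -2C_1e^(6t) + C_2e^(-t), x_2(t) = C_1e^(6t)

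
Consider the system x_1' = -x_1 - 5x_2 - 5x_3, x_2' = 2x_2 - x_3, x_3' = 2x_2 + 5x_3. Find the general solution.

x_1(t) = K_1e^(-t) - K_3e^(4t), x_2(t) = K_2e^(3t) - K_3e^(4t), x_3(t) = -K_2e^(3t) + 2K_3e^(4t)

Coefficient matrix A = [[-1, -5, -5], [0, 2, -1], [0, 2, 5]].
det(A - λI) = 0 gives eigenvalues λ = -1, 3, 4.
For λ=-1: eigenvector (1,0,0).
For λ=3: eigenvector (0,1,-1).
For λ=4: eigenvector (-1,-1,2).
General solution: K_1e^(-t)(1,0,0) + K_2e^(3t)(0,1,-1) + K_3e^(4t)(-1,-1,2).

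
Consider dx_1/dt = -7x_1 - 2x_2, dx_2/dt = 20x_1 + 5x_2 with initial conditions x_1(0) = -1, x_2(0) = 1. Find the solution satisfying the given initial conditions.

x_1(t) = 2e^(-t)sin(2t) - e^(-t)cos(2t), x_2(t) = -7e^(-t)sin(2t) + e^(-t)cos(2t)

Coefficient matrix A = [[-7, -2], [20, 5]].
Characteristic polynomial det(A - λI) = λ^2 + 2λ + 5 = 0.
Eigenvalues λ = -1 ± 2i (complex conjugate pair).
For λ=-1+2i: an eigenvector is (-1,3) - i(0,-1) = (-1, 3 + i).
A real fundamental pair from Re and Im of e^((-1+2i)t)v: X_1 = e^(-t)(cos(2t)·(-1,3) + sin(2t)·(0,-1)), X_2 = e^(-t)(sin(2t)·(-1,3) - cos(2t)·(0,-1)).
General solution: K_1X_1 + K_2X_2.
Applying x_1(0)=-1, x_2(0)=1 gives K_1=1, K_2=-2.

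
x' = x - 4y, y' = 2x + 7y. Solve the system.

Coefficient matrix A = [[1, -4], [2, 7]].
Characteristic polynomial det(A - λI) = λ^2 - 8λ + 15 = 0.
Eigenvalues λ = 3, 5.
For λ=3: (A-λI) row 1 is [-2, -4], so an eigenvector is (-2, 1).
For λ=5: (A-λI) row 1 is [-4, -4], so an eigenvector is (1, -1).
General solution: c_1e^(3t)(-2,1) + c_2e^(5t)(1,-1).

x(t) = -2c_1e^(3t) + c_2e^(5t), y(t) = c_1e^(3t) - c_2e^(5t)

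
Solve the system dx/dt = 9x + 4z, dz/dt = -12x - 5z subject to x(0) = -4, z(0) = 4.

x(t) = -8e^(3t) + 4e^(t), z(t) = 12e^(3t) - 8e^(t)

Coefficient matrix A = [[9, 4], [-12, -5]].
Characteristic polynomial det(A - λI) = λ^2 - 4λ + 3 = 0.
Eigenvalues λ = 3, 1.
For λ=3: (A-λI) row 1 is [6, 4], so an eigenvector is (2, -3).
For λ=1: (A-λI) row 1 is [8, 4], so an eigenvector is (-1, 2).
General solution: C_1e^(3t)(2,-3) + C_2e^(t)(-1,2).
Applying x(0)=-4, z(0)=4 gives C_1=-4, C_2=-4.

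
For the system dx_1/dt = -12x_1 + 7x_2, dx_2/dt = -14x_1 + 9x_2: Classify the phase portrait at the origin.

saddle

A = [[-12,7],[-14,9]]; det(A-λI) = λ^2 + 3λ - 10.
λ = -5, 2: opposite signs.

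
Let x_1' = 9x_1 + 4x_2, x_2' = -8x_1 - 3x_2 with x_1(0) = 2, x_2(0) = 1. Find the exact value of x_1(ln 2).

154

A = [[9,4],[-8,-3]]; eigenvalues λ = 1, 5.
Eigenvectors: (-1,2) for λ=1, (1,-1) for λ=5.
From the initial condition, c_1 = 3, c_2 = 5.
x_1(ln 2) = (3)(2^1)(-1) + (5)(2^5)(1) = 154.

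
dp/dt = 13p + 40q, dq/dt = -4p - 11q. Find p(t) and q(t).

p(t) = K_1e^(t)sin(4t) - 3K_1e^(t)cos(4t) - 3K_2e^(t)sin(4t) - K_2e^(t)cos(4t), q(t) = K_1e^(t)cos(4t) + K_2e^(t)sin(4t)

Coefficient matrix A = [[13, 40], [-4, -11]].
Characteristic polynomial det(A - λI) = λ^2 - 2λ + 17 = 0.
Eigenvalues λ = 1 ± 4i (complex conjugate pair).
For λ=1+4i: an eigenvector is (-3,1) - i(1,0) = (-3 - i, 1).
A real fundamental pair from Re and Im of e^((1+4i)t)v: X_1 = e^(t)(cos(4t)·(-3,1) + sin(4t)·(1,0)), X_2 = e^(t)(sin(4t)·(-3,1) - cos(4t)·(1,0)).
General solution: K_1X_1 + K_2X_2.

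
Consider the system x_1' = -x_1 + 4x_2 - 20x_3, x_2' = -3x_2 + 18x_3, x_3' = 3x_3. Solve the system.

x_1(t) = c_1e^(-t) - 2c_2e^(-3t) - 2c_3e^(3t), x_2(t) = c_2e^(-3t) + 3c_3e^(3t), x_3(t) = c_3e^(3t)

Coefficient matrix A = [[-1, 4, -20], [0, -3, 18], [0, 0, 3]].
det(A - λI) = 0 gives eigenvalues λ = -1, -3, 3.
For λ=-1: eigenvector (1,0,0).
For λ=-3: eigenvector (-2,1,0).
For λ=3: eigenvector (-2,3,1).
General solution: c_1e^(-t)(1,0,0) + c_2e^(-3t)(-2,1,0) + c_3e^(3t)(-2,3,1).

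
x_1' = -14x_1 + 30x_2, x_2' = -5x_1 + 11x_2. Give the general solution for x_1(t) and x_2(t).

Coefficient matrix A = [[-14, 30], [-5, 11]].
Characteristic polynomial det(A - λI) = λ^2 + 3λ - 4 = 0.
Eigenvalues λ = 1, -4.
For λ=1: (A-λI) row 1 is [-15, 30], so an eigenvector is (-2, -1).
For λ=-4: (A-λI) row 1 is [-10, 30], so an eigenvector is (3, 1).
General solution: C_1e^(t)(-2,-1) + C_2e^(-4t)(3,1).

x_1(t) = -2C_1e^(t) + 3C_2e^(-4t), x_2(t) = -C_1e^(t) + C_2e^(-4t)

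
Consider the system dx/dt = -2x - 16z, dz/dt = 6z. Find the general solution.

Coefficient matrix A = [[-2, -16], [0, 6]].
Characteristic polynomial det(A - λI) = λ^2 - 4λ - 12 = 0.
Eigenvalues λ = 6, -2.
For λ=6: (A-λI) row 1 is [-8, -16], so an eigenvector is (2, -1).
For λ=-2: (A-λI) row 1 is [0, -16], so an eigenvector is (-1, 0).
General solution: c_1e^(6t)(2,-1) + c_2e^(-2t)(-1,0).

x(t) = 2c_1e^(6t) - c_2e^(-2t), z(t) = -c_1e^(6t)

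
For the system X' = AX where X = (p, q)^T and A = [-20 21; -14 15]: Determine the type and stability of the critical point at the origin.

A = [[-20,21],[-14,15]]; det(A-λI) = λ^2 + 5λ - 6.
λ = 1, -6: opposite signs.

saddle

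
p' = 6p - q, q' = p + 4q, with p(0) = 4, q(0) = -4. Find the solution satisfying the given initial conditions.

p(t) = 8te^(5t) + 4e^(5t), q(t) = 8te^(5t) - 4e^(5t)

Coefficient matrix A = [[6, -1], [1, 4]].
Characteristic polynomial det(A - λI) = λ^2 - 10λ + 25 = 0.
Single eigenvalue λ = 5 with algebraic multiplicity 2.
Eigenvector v = (1,1); generalized eigenvector w with (A-λI)w=v is (2,1).
General solution: e^(5t)[C_1·v + C_2·(t·v + w)].
Applying p(0)=4, q(0)=-4 gives C_1=-12, C_2=8.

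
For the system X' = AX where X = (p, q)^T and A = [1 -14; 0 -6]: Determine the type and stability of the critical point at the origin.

A = [[1,-14],[0,-6]]; det(A-λI) = λ^2 + 5λ - 6.
λ = 1, -6: opposite signs.

saddle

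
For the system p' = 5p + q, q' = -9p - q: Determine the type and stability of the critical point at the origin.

A = [[5,1],[-9,-1]]; det(A-λI) = λ^2 - 4λ + 4.
repeated λ = 2 with a single eigenvector.

unstable improper node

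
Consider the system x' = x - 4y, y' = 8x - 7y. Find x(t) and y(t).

Coefficient matrix A = [[1, -4], [8, -7]].
Characteristic polynomial det(A - λI) = λ^2 + 6λ + 25 = 0.
Eigenvalues λ = -3 ± 4i (complex conjugate pair).
For λ=-3+4i: an eigenvector is (0,-1) - i(1,1) = (0 - i, -1 - i).
A real fundamental pair from Re and Im of e^((-3+4i)t)v: X_1 = e^(-3t)(cos(4t)·(0,-1) + sin(4t)·(1,1)), X_2 = e^(-3t)(sin(4t)·(0,-1) - cos(4t)·(1,1)).
General solution: C_1X_1 + C_2X_2.

x(t) = C_1e^(-3t)sin(4t) - C_2e^(-3t)cos(4t), y(t) = C_1e^(-3t)sin(4t) - C_1e^(-3t)cos(4t) - C_2e^(-3t)sin(4t) - C_2e^(-3t)cos(4t)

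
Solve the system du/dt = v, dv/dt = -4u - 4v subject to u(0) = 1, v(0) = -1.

u(t) = te^(-2t) + e^(-2t), v(t) = -2te^(-2t) - e^(-2t)

Coefficient matrix A = [[0, 1], [-4, -4]].
Characteristic polynomial det(A - λI) = λ^2 + 4λ + 4 = 0.
Single eigenvalue λ = -2 with algebraic multiplicity 2.
Eigenvector v = (1,-2); generalized eigenvector w with (A-λI)w=v is (1,-1).
General solution: e^(-2t)[K_1·v + K_2·(t·v + w)].
Applying u(0)=1, v(0)=-1 gives K_1=0, K_2=1.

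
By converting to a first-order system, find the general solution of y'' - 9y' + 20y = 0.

Let x_1 = y, x_2 = y'. Then x_1' = x_2 and x_2' = -20x_1 + 9x_2.
A = [[0,1],[-20,9]]; det(A-λI) = λ^2 - 9λ + 20.
Eigenvalues λ = 4, 5 with eigenvectors (1,4), (1,5).

y(t) = K_1e^(4t) + K_2e^(5t)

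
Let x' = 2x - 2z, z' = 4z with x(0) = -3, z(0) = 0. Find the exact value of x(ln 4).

-48

A = [[2,-2],[0,4]]; eigenvalues λ = 4, 2.
Eigenvectors: (1,-1) for λ=4, (-1,0) for λ=2.
From the initial condition, c_1 = 0, c_2 = 3.
x(ln 4) = (0)(4^4)(1) + (3)(4^2)(-1) = -48.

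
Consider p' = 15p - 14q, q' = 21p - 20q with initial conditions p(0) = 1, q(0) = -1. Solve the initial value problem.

p(t) = 5e^(t) - 4e^(-6t), q(t) = 5e^(t) - 6e^(-6t)

Coefficient matrix A = [[15, -14], [21, -20]].
Characteristic polynomial det(A - λI) = λ^2 + 5λ - 6 = 0.
Eigenvalues λ = 1, -6.
For λ=1: (A-λI) row 1 is [14, -14], so an eigenvector is (-1, -1).
For λ=-6: (A-λI) row 1 is [21, -14], so an eigenvector is (2, 3).
General solution: K_1e^(t)(-1,-1) + K_2e^(-6t)(2,3).
Applying p(0)=1, q(0)=-1 gives K_1=-5, K_2=-2.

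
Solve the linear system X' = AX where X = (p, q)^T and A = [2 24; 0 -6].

p(t) = 3c_1e^(-6t) - c_2e^(2t), q(t) = -c_1e^(-6t)

Coefficient matrix A = [[2, 24], [0, -6]].
Characteristic polynomial det(A - λI) = λ^2 + 4λ - 12 = 0.
Eigenvalues λ = -6, 2.
For λ=-6: (A-λI) row 1 is [8, 24], so an eigenvector is (3, -1).
For λ=2: (A-λI) row 1 is [0, 24], so an eigenvector is (-1, 0).
General solution: c_1e^(-6t)(3,-1) + c_2e^(2t)(-1,0).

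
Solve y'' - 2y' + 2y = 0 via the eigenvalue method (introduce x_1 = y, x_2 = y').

y(t) = c_1e^(t)cos(t) + c_2e^(t)sin(t)

Let x_1 = y, x_2 = y'. Then x_1' = x_2 and x_2' = -2x_1 + 2x_2.
A = [[0,1],[-2,2]]; det(A-λI) = λ^2 - 2λ + 2.
Eigenvalues λ = 1 ± i.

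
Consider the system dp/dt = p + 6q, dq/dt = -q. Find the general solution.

p(t) = -C_1e^(t) - 3C_2e^(-t), q(t) = C_2e^(-t)

Coefficient matrix A = [[1, 6], [0, -1]].
Characteristic polynomial det(A - λI) = λ^2 - 1 = 0.
Eigenvalues λ = 1, -1.
For λ=1: (A-λI) row 1 is [0, 6], so an eigenvector is (-1, 0).
For λ=-1: (A-λI) row 1 is [2, 6], so an eigenvector is (-3, 1).
General solution: C_1e^(t)(-1,0) + C_2e^(-t)(-3,1).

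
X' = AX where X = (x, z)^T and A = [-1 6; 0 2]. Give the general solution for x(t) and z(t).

Coefficient matrix A = [[-1, 6], [0, 2]].
Characteristic polynomial det(A - λI) = λ^2 - λ - 2 = 0.
Eigenvalues λ = -1, 2.
For λ=-1: (A-λI) row 1 is [0, 6], so an eigenvector is (1, 0).
For λ=2: (A-λI) row 1 is [-3, 6], so an eigenvector is (2, 1).
General solution: K_1e^(-t)(1,0) + K_2e^(2t)(2,1).

x(t) = K_1e^(-t) + 2K_2e^(2t), z(t) = K_2e^(2t)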